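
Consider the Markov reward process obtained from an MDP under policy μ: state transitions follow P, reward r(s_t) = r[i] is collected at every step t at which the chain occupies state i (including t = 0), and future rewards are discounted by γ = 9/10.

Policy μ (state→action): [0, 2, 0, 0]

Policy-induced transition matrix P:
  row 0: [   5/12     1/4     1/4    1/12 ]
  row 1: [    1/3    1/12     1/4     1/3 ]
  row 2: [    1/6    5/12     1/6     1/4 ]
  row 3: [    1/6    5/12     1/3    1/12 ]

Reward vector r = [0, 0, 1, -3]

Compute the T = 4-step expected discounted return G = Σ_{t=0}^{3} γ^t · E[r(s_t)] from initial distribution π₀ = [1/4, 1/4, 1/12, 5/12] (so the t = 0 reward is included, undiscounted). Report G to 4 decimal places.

t=0: π = [0.2500, 0.2500, 0.0833, 0.4167], E[r] = -1.1667, γ^t·E[r] = -1.166667, running G = -1.166667
t=1: π = [0.2708, 0.2917, 0.2778, 0.1597], E[r] = -0.2014, γ^t·E[r] = -0.181250, running G = -1.347917
t=2: π = [0.2830, 0.2743, 0.2402, 0.2025], E[r] = -0.3675, γ^t·E[r] = -0.297656, running G = -1.645573
t=3: π = [0.2831, 0.2781, 0.2469, 0.1919], E[r] = -0.3289, γ^t·E[r] = -0.239801, running G = -1.885374

G = -1.8854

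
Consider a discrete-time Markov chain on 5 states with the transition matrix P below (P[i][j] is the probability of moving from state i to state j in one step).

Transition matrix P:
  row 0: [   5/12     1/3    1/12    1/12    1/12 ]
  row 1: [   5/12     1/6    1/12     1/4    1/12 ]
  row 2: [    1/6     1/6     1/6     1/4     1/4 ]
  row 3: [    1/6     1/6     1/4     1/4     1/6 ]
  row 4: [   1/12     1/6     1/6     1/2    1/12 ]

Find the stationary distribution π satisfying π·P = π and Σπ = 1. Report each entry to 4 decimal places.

π = [0.2792, 0.2132, 0.1452, 0.2353, 0.1271]

Balance equations π_j = Σ_i π_i·P[i][j]:
  π_0 = 5/12·π_0 + 5/12·π_1 + 1/6·π_2 + 1/6·π_3 + 1/12·π_4
  π_1 = 1/3·π_0 + 1/6·π_1 + 1/6·π_2 + 1/6·π_3 + 1/6·π_4
  π_2 = 1/12·π_0 + 1/12·π_1 + 1/6·π_2 + 1/4·π_3 + 1/6·π_4
  π_3 = 1/12·π_0 + 1/4·π_1 + 1/4·π_2 + 1/4·π_3 + 1/2·π_4
  normalize: π_0 + π_1 + π_2 + π_3 + π_4 = 1
Solving the linear system gives exactly π = [797/2855, 1826/8565, 1244/8565, 403/1713, 363/2855].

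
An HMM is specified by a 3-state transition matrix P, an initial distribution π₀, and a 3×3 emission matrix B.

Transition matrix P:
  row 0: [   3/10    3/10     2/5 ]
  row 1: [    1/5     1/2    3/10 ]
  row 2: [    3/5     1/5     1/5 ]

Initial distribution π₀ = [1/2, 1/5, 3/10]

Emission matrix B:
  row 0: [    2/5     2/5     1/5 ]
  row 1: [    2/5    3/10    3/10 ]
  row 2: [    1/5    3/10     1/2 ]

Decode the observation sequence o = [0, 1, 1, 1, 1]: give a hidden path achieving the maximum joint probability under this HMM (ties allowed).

t=0: δ = [2.000e-01, 8.000e-02, 6.000e-02]  (obs o_0=0)
t=1: δ = [2.400e-02, 1.800e-02, 2.400e-02]  ψ = [0, 0, 0]  (obs o_1=1)
t=2: δ = [5.760e-03, 2.700e-03, 2.880e-03]  ψ = [2, 1, 0]  (obs o_2=1)
t=3: δ = [6.912e-04, 5.184e-04, 6.912e-04]  ψ = [0, 0, 0]  (obs o_3=1)
t=4: δ = [1.659e-04, 7.776e-05, 8.294e-05]  ψ = [2, 1, 0]  (obs o_4=1)
backtrack: best end state = 0; path = [0, 2, 0, 2, 0]

path = [0, 2, 0, 2, 0]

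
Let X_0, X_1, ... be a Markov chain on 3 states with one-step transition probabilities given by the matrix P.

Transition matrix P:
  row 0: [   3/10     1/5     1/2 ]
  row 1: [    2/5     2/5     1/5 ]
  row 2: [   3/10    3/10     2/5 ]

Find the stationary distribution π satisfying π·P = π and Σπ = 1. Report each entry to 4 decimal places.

π = [0.3297, 0.2967, 0.3736]

Balance equations π_j = Σ_i π_i·P[i][j]:
  π_0 = 3/10·π_0 + 2/5·π_1 + 3/10·π_2
  π_1 = 1/5·π_0 + 2/5·π_1 + 3/10·π_2
  normalize: π_0 + π_1 + π_2 = 1
Solving the linear system gives exactly π = [30/91, 27/91, 34/91].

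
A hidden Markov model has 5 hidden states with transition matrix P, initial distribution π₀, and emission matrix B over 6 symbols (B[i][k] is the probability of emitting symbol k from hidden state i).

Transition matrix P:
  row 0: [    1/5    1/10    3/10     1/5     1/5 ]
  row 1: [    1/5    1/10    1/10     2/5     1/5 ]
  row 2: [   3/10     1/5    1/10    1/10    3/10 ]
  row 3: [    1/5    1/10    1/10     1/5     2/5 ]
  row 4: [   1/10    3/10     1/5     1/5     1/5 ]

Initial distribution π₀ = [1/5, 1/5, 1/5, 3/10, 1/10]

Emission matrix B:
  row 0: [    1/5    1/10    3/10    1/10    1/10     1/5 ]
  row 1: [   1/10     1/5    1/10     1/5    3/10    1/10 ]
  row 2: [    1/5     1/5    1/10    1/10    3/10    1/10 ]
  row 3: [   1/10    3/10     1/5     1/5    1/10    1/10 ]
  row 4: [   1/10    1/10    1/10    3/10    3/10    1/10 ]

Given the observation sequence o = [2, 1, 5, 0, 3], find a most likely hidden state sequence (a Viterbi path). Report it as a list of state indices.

path = [0, 2, 0, 2, 4]

t=0: δ = [6.000e-02, 2.000e-02, 2.000e-02, 6.000e-02, 1.000e-02]  (obs o_0=2)
t=1: δ = [1.200e-03, 1.200e-03, 3.600e-03, 3.600e-03, 2.400e-03]  ψ = [0, 0, 0, 0, 3]  (obs o_1=1)
t=2: δ = [2.160e-04, 7.200e-05, 4.800e-05, 7.200e-05, 1.440e-04]  ψ = [2, 2, 4, 3, 3]  (obs o_2=5)
t=3: δ = [8.640e-06, 4.320e-06, 1.296e-05, 4.320e-06, 4.320e-06]  ψ = [0, 4, 0, 0, 0]  (obs o_3=0)
t=4: δ = [3.888e-07, 5.184e-07, 2.592e-07, 3.456e-07, 1.166e-06]  ψ = [2, 2, 0, 0, 2]  (obs o_4=3)
backtrack: best end state = 4; path = [0, 2, 0, 2, 4]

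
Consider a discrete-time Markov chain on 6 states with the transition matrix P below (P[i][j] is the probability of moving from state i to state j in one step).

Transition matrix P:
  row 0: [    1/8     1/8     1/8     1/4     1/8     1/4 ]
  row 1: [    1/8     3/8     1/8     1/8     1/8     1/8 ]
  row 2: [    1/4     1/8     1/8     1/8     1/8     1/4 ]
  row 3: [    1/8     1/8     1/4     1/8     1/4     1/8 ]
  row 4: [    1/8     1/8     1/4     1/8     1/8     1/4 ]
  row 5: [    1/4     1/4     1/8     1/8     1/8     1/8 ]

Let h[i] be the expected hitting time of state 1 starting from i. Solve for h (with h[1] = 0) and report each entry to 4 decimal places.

h = [6.6452, 0.0000, 6.6352, 6.7259, 6.6339, 5.8979]

First-step conditioning: h[1] = 0; for i ≠ 1, h[i] = 1 + Σ_k P[i][k]·h[k].
  h[0] = 1 + 1/8·h[0] + 1/8·h[2] + 1/4·h[3] + 1/8·h[4] + 1/4·h[5]
  h[2] = 1 + 1/4·h[0] + 1/8·h[2] + 1/8·h[3] + 1/8·h[4] + 1/4·h[5]
  h[3] = 1 + 1/8·h[0] + 1/4·h[2] + 1/8·h[3] + 1/4·h[4] + 1/8·h[5]
  h[4] = 1 + 1/8·h[0] + 1/4·h[2] + 1/8·h[3] + 1/8·h[4] + 1/4·h[5]
  h[5] = 1 + 1/4·h[0] + 1/8·h[2] + 1/8·h[3] + 1/8·h[4] + 1/8·h[5]
Solving the 5×5 linear system over states ≠ 1 gives exactly h = [10546/1587, 0, 3510/529, 3558/529, 10528/1587, 3120/529] (h[1] = 0 is the target).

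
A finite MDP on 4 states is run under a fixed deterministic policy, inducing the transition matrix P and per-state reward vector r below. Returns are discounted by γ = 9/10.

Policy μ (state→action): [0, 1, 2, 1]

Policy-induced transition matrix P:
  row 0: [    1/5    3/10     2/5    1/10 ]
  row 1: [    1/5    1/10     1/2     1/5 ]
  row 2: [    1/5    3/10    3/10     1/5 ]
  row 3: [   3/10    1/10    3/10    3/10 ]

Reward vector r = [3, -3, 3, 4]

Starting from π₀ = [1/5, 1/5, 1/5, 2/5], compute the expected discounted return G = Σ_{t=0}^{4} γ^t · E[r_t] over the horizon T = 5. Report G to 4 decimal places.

t=0: π = [0.2000, 0.2000, 0.2000, 0.4000], E[r] = 2.2000, γ^t·E[r] = 2.200000, running G = 2.200000
t=1: π = [0.2400, 0.1800, 0.3600, 0.2200], E[r] = 2.1400, γ^t·E[r] = 1.926000, running G = 4.126000
t=2: π = [0.2220, 0.2200, 0.3600, 0.1980], E[r] = 1.8780, γ^t·E[r] = 1.521180, running G = 5.647180
t=3: π = [0.2198, 0.2164, 0.3662, 0.1976], E[r] = 1.8992, γ^t·E[r] = 1.384517, running G = 7.031697
t=4: π = [0.2198, 0.2172, 0.3653, 0.1978], E[r] = 1.8946, γ^t·E[r] = 1.243034, running G = 8.274731

G = 8.2747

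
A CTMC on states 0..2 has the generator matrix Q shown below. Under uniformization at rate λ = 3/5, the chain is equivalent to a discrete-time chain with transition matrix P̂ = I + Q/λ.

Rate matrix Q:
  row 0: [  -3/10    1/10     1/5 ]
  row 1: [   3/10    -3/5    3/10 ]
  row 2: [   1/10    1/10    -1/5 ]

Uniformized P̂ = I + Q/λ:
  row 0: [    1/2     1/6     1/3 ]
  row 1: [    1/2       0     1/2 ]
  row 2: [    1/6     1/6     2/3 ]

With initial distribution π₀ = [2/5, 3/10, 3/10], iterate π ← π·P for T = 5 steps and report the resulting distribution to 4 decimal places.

π = [0.3222, 0.1428, 0.5350]

t=0: π = [0.4000, 0.3000, 0.3000]
t=1: π = [0.4000, 0.1167, 0.4833]
t=2: π = [0.3389, 0.1472, 0.5139]
t=3: π = [0.3287, 0.1421, 0.5292]
t=4: π = [0.3236, 0.1430, 0.5334]
t=5: π = [0.3222, 0.1428, 0.5350]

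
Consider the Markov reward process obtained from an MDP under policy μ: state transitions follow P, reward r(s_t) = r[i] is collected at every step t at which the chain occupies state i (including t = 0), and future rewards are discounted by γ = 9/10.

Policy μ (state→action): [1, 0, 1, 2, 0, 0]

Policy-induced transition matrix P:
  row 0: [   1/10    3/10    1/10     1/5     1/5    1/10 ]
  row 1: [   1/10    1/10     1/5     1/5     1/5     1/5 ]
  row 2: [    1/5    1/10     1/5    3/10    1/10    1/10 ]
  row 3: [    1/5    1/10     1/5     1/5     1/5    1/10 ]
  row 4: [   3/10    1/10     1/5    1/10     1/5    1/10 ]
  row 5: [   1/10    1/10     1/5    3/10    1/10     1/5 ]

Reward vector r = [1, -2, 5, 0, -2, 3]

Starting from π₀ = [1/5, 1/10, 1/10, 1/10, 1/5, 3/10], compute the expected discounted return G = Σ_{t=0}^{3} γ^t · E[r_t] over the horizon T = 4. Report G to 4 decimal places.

t=0: π = [0.2000, 0.1000, 0.1000, 0.1000, 0.2000, 0.3000], E[r] = 1.0000, γ^t·E[r] = 1.000000, running G = 1.000000
t=1: π = [0.1600, 0.1400, 0.1800, 0.2200, 0.1600, 0.1400], E[r] = 0.8800, γ^t·E[r] = 0.792000, running G = 1.792000
t=2: π = [0.1720, 0.1320, 0.1840, 0.2160, 0.1680, 0.1280], E[r] = 0.8760, γ^t·E[r] = 0.709560, running G = 2.501560
t=3: π = [0.1736, 0.1344, 0.1828, 0.2144, 0.1688, 0.1260], E[r] = 0.8592, γ^t·E[r] = 0.626357, running G = 3.127917

G = 3.1279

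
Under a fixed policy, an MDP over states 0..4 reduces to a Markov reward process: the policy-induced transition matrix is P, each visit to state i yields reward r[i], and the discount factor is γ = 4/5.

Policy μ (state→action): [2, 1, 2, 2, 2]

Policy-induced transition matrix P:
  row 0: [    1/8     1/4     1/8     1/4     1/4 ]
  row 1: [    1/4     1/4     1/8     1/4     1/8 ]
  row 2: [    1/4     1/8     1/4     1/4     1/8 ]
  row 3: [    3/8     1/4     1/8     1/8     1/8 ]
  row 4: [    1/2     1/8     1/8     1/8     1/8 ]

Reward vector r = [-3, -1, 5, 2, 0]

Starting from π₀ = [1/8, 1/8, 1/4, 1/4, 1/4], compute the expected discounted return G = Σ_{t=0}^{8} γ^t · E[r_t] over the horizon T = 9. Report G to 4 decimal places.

t=0: π = [0.1250, 0.1250, 0.2500, 0.2500, 0.2500], E[r] = 1.2500, γ^t·E[r] = 1.250000, running G = 1.250000
t=1: π = [0.3281, 0.1875, 0.1563, 0.1875, 0.1406], E[r] = -0.0156, γ^t·E[r] = -0.012500, running G = 1.237500
t=2: π = [0.2676, 0.2129, 0.1445, 0.2090, 0.1660], E[r] = 0.1250, γ^t·E[r] = 0.080000, running G = 1.317500
t=3: π = [0.2842, 0.2112, 0.1431, 0.2031, 0.1584], E[r] = 0.0579, γ^t·E[r] = 0.029625, running G = 1.347125
t=4: π = [0.2795, 0.2123, 0.1429, 0.2048, 0.1605], E[r] = 0.0733, γ^t·E[r] = 0.030013, running G = 1.377138
t=5: π = [0.2808, 0.2121, 0.1429, 0.2043, 0.1599], E[r] = 0.0685, γ^t·E[r] = 0.022449, running G = 1.399586
t=6: π = [0.2804, 0.2122, 0.1429, 0.2045, 0.1601], E[r] = 0.0698, γ^t·E[r] = 0.018296, running G = 1.417882
t=7: π = [0.2805, 0.2121, 0.1429, 0.2044, 0.1601], E[r] = 0.0694, γ^t·E[r] = 0.014559, running G = 1.432441
t=8: π = [0.2805, 0.2121, 0.1429, 0.2044, 0.1601], E[r] = 0.0695, γ^t·E[r] = 0.011665, running G = 1.444106

G = 1.4441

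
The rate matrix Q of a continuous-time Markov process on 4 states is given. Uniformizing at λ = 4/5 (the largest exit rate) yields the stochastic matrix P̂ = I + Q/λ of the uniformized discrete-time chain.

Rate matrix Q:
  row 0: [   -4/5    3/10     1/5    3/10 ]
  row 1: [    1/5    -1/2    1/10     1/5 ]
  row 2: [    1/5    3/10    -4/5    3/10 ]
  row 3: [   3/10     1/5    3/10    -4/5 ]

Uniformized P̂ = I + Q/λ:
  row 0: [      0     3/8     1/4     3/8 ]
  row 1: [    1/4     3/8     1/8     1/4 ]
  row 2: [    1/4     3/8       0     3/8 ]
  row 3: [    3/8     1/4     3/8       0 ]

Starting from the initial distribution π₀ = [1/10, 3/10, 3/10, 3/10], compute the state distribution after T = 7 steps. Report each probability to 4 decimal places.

π = [0.2242, 0.3448, 0.1897, 0.2413]

t=0: π = [0.1000, 0.3000, 0.3000, 0.3000]
t=1: π = [0.2625, 0.3375, 0.1750, 0.2250]
t=2: π = [0.2125, 0.3469, 0.1922, 0.2484]
t=3: π = [0.2279, 0.3439, 0.1896, 0.2385]
t=4: π = [0.2228, 0.3452, 0.1894, 0.2426]
t=5: π = [0.2246, 0.3447, 0.1898, 0.2409]
t=6: π = [0.2240, 0.3449, 0.1896, 0.2416]
t=7: π = [0.2242, 0.3448, 0.1897, 0.2413]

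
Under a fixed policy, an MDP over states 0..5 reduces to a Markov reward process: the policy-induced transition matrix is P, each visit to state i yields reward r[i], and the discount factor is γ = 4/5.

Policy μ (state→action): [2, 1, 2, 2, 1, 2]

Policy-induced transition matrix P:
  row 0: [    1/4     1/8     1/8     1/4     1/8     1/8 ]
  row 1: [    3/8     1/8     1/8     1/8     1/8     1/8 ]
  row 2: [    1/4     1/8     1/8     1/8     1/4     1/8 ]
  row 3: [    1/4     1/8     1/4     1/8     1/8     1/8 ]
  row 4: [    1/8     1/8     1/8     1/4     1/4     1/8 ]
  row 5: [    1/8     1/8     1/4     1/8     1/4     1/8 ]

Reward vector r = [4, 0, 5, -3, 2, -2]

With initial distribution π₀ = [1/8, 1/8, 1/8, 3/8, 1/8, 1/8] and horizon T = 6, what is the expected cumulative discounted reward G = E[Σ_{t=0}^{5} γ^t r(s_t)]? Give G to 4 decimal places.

t=0: π = [0.1250, 0.1250, 0.1250, 0.3750, 0.1250, 0.1250], E[r] = 0.0000, γ^t·E[r] = 0.000000, running G = 0.000000
t=1: π = [0.2344, 0.1250, 0.1875, 0.1563, 0.1719, 0.1250], E[r] = 1.5000, γ^t·E[r] = 1.200000, running G = 1.200000
t=2: π = [0.2285, 0.1250, 0.1602, 0.1758, 0.1855, 0.1250], E[r] = 1.3086, γ^t·E[r] = 0.837500, running G = 2.037500
t=3: π = [0.2268, 0.1250, 0.1626, 0.1768, 0.1838, 0.1250], E[r] = 1.3076, γ^t·E[r] = 0.669500, running G = 2.707000
t=4: π = [0.2270, 0.1250, 0.1627, 0.1763, 0.1839, 0.1250], E[r] = 1.3105, γ^t·E[r] = 0.536800, running G = 3.243800
t=5: π = [0.2270, 0.1250, 0.1627, 0.1764, 0.1840, 0.1250], E[r] = 1.3102, γ^t·E[r] = 0.429318, running G = 3.673118

G = 3.6731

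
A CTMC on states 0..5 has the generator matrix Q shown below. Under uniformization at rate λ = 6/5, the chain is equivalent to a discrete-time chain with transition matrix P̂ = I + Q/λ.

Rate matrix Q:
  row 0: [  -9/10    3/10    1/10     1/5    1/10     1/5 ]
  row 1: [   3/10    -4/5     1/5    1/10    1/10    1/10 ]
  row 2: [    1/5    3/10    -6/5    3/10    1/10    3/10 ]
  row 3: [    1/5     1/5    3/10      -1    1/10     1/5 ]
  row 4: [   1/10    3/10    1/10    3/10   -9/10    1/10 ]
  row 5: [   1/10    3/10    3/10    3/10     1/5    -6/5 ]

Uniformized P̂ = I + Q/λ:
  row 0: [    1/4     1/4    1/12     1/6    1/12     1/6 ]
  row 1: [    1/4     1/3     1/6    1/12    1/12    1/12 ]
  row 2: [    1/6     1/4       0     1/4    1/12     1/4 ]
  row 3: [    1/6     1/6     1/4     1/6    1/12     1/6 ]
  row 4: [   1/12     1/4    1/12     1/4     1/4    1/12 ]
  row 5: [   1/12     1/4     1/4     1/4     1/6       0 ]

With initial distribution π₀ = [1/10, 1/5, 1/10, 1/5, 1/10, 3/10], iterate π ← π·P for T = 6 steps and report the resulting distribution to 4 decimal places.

t=0: π = [0.1000, 0.2000, 0.1000, 0.2000, 0.1000, 0.3000]
t=1: π = [0.1583, 0.2500, 0.1750, 0.1917, 0.1250, 0.1000]
t=2: π = [0.1819, 0.2549, 0.1382, 0.1792, 0.1125, 0.1333]
t=3: π = [0.1826, 0.2563, 0.1451, 0.1774, 0.1132, 0.1253]
t=4: π = [0.1834, 0.2566, 0.1431, 0.1773, 0.1126, 0.1271]
t=5: π = [0.1834, 0.2566, 0.1435, 0.1772, 0.1127, 0.1266]
t=6: π = [0.1834, 0.2566, 0.1434, 0.1772, 0.1127, 0.1267]

π = [0.1834, 0.2566, 0.1434, 0.1772, 0.1127, 0.1267]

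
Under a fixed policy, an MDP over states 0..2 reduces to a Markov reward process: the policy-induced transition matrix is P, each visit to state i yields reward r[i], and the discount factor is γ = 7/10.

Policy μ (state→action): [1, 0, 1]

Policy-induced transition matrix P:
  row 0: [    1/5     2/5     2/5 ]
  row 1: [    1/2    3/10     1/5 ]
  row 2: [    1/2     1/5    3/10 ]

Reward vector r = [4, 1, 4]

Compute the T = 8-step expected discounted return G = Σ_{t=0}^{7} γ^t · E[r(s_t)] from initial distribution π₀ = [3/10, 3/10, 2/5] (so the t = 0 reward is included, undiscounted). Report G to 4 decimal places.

G = 9.7215

t=0: π = [0.3000, 0.3000, 0.4000], E[r] = 3.1000, γ^t·E[r] = 3.100000, running G = 3.100000
t=1: π = [0.4100, 0.2900, 0.3000], E[r] = 3.1300, γ^t·E[r] = 2.191000, running G = 5.291000
t=2: π = [0.3770, 0.3110, 0.3120], E[r] = 3.0670, γ^t·E[r] = 1.502830, running G = 6.793830
t=3: π = [0.3869, 0.3065, 0.3066], E[r] = 3.0805, γ^t·E[r] = 1.056612, running G = 7.850442
t=4: π = [0.3839, 0.3080, 0.3080], E[r] = 3.0759, γ^t·E[r] = 0.738526, running G = 8.588967
t=5: π = [0.3848, 0.3076, 0.3076], E[r] = 3.0772, γ^t·E[r] = 0.517191, running G = 9.106158
t=6: π = [0.3846, 0.3077, 0.3077], E[r] = 3.0768, γ^t·E[r] = 0.361986, running G = 9.468144
t=7: π = [0.3846, 0.3077, 0.3077], E[r] = 3.0770, γ^t·E[r] = 0.253400, running G = 9.721544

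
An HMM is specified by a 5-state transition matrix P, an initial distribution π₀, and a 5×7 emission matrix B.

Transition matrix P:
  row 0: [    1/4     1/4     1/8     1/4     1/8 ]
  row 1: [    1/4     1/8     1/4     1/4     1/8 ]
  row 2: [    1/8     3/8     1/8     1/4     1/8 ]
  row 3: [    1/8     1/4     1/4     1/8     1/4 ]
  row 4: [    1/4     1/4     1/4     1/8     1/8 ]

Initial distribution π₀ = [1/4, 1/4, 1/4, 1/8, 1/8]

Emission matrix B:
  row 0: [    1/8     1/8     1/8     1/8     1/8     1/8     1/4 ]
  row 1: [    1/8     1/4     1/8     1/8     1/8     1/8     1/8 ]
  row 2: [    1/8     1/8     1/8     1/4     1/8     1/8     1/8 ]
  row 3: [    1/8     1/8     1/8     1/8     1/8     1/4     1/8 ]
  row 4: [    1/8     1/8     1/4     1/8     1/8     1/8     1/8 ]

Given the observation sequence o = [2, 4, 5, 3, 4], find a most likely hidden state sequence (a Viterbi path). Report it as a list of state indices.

path = [2, 1, 3, 2, 1]

t=0: δ = [3.125e-02, 3.125e-02, 3.125e-02, 1.562e-02, 3.125e-02]  (obs o_0=2)
t=1: δ = [9.766e-04, 1.465e-03, 9.766e-04, 9.766e-04, 4.883e-04]  ψ = [0, 2, 1, 0, 0]  (obs o_1=4)
t=2: δ = [4.578e-05, 4.578e-05, 4.578e-05, 9.155e-05, 3.052e-05]  ψ = [1, 2, 1, 1, 3]  (obs o_2=5)
t=3: δ = [1.431e-06, 2.861e-06, 5.722e-06, 1.431e-06, 2.861e-06]  ψ = [0, 3, 3, 0, 3]  (obs o_3=3)
t=4: δ = [8.941e-08, 2.682e-07, 8.941e-08, 1.788e-07, 8.941e-08]  ψ = [1, 2, 1, 2, 2]  (obs o_4=4)
backtrack: best end state = 1; path = [2, 1, 3, 2, 1]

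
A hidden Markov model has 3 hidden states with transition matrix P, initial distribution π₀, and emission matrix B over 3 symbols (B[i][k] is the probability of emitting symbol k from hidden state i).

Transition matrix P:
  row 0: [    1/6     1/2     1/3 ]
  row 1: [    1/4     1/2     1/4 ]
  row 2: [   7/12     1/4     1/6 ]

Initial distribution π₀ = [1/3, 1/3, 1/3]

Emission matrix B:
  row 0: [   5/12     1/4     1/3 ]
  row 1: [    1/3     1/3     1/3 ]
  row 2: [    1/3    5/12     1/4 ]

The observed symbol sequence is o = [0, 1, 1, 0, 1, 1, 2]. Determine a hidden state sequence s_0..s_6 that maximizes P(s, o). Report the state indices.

path = [0, 1, 1, 1, 1, 1, 1]

t=0: δ = [1.389e-01, 1.111e-01, 1.111e-01]  (obs o_0=0)
t=1: δ = [1.620e-02, 2.315e-02, 1.929e-02]  ψ = [2, 0, 0]  (obs o_1=1)
t=2: δ = [2.813e-03, 3.858e-03, 2.411e-03]  ψ = [2, 1, 1]  (obs o_2=1)
t=3: δ = [5.861e-04, 6.430e-04, 3.215e-04]  ψ = [2, 1, 1]  (obs o_3=0)
t=4: δ = [4.689e-05, 1.072e-04, 8.140e-05]  ψ = [2, 1, 0]  (obs o_4=1)
t=5: δ = [1.187e-05, 1.786e-05, 1.116e-05]  ψ = [2, 1, 1]  (obs o_5=1)
t=6: δ = [2.171e-06, 2.977e-06, 1.116e-06]  ψ = [2, 1, 1]  (obs o_6=2)
backtrack: best end state = 1; path = [0, 1, 1, 1, 1, 1, 1]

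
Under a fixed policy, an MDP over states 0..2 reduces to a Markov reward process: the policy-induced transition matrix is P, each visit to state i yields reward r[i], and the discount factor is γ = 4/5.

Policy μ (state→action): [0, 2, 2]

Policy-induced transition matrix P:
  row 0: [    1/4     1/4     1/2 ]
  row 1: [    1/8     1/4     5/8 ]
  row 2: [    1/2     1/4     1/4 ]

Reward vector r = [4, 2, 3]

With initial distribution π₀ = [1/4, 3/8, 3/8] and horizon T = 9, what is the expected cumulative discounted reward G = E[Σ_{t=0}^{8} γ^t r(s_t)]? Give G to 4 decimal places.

t=0: π = [0.2500, 0.3750, 0.3750], E[r] = 2.8750, γ^t·E[r] = 2.875000, running G = 2.875000
t=1: π = [0.2969, 0.2500, 0.4531], E[r] = 3.0469, γ^t·E[r] = 2.437500, running G = 5.312500
t=2: π = [0.3320, 0.2500, 0.4180], E[r] = 3.0820, γ^t·E[r] = 1.972500, running G = 7.285000
t=3: π = [0.3232, 0.2500, 0.4268], E[r] = 3.0732, γ^t·E[r] = 1.573500, running G = 8.858500
t=4: π = [0.3254, 0.2500, 0.4246], E[r] = 3.0754, γ^t·E[r] = 1.259700, running G = 10.118200
t=5: π = [0.3249, 0.2500, 0.4251], E[r] = 3.0749, γ^t·E[r] = 1.007580, running G = 11.125780
t=6: π = [0.3250, 0.2500, 0.4250], E[r] = 3.0750, γ^t·E[r] = 0.806100, running G = 11.931880
t=7: π = [0.3250, 0.2500, 0.4250], E[r] = 3.0750, γ^t·E[r] = 0.644873, running G = 12.576753
t=8: π = [0.3250, 0.2500, 0.4250], E[r] = 3.0750, γ^t·E[r] = 0.515900, running G = 13.092652

G = 13.0927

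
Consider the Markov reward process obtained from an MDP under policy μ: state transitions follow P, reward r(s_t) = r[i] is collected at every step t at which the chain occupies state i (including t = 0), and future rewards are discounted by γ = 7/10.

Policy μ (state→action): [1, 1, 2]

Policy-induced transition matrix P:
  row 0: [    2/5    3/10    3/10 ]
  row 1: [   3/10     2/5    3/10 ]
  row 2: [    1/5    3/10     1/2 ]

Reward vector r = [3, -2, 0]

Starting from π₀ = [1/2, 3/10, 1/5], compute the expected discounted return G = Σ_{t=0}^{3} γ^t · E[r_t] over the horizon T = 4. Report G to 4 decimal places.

t=0: π = [0.5000, 0.3000, 0.2000], E[r] = 0.9000, γ^t·E[r] = 0.900000, running G = 0.900000
t=1: π = [0.3300, 0.3300, 0.3400], E[r] = 0.3300, γ^t·E[r] = 0.231000, running G = 1.131000
t=2: π = [0.2990, 0.3330, 0.3680], E[r] = 0.2310, γ^t·E[r] = 0.113190, running G = 1.244190
t=3: π = [0.2931, 0.3333, 0.3736], E[r] = 0.2127, γ^t·E[r] = 0.072956, running G = 1.317146

G = 1.3171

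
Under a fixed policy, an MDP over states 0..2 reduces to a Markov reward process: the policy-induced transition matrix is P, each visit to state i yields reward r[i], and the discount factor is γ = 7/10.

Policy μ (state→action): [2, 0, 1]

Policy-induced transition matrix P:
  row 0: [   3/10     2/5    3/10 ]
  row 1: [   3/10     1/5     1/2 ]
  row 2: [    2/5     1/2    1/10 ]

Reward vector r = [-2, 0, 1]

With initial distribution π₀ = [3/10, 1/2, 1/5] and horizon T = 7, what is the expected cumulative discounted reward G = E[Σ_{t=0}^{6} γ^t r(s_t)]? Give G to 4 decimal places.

G = -1.0854

t=0: π = [0.3000, 0.5000, 0.2000], E[r] = -0.4000, γ^t·E[r] = -0.400000, running G = -0.400000
t=1: π = [0.3200, 0.3200, 0.3600], E[r] = -0.2800, γ^t·E[r] = -0.196000, running G = -0.596000
t=2: π = [0.3360, 0.3720, 0.2920], E[r] = -0.3800, γ^t·E[r] = -0.186200, running G = -0.782200
t=3: π = [0.3292, 0.3548, 0.3160], E[r] = -0.3424, γ^t·E[r] = -0.117443, running G = -0.899643
t=4: π = [0.3316, 0.3606, 0.3078], E[r] = -0.3554, γ^t·E[r] = -0.085341, running G = -0.984984
t=5: π = [0.3308, 0.3586, 0.3106], E[r] = -0.3510, γ^t·E[r] = -0.058989, running G = -1.043973
t=6: π = [0.3311, 0.3593, 0.3096], E[r] = -0.3525, γ^t·E[r] = -0.041471, running G = -1.085444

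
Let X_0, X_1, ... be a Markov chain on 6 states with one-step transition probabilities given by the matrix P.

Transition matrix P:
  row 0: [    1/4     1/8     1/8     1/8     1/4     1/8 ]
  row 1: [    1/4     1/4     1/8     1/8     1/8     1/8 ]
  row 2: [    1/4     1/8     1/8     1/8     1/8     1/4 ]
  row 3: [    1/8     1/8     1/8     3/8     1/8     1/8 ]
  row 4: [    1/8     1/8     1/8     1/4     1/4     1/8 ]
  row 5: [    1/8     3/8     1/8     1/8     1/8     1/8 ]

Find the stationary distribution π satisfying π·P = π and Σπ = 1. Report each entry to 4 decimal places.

Balance equations π_j = Σ_i π_i·P[i][j]:
  π_0 = 1/4·π_0 + 1/4·π_1 + 1/4·π_2 + 1/8·π_3 + 1/8·π_4 + 1/8·π_5
  π_1 = 1/8·π_0 + 1/4·π_1 + 1/8·π_2 + 1/8·π_3 + 1/8·π_4 + 3/8·π_5
  π_2 = 1/8·π_0 + 1/8·π_1 + 1/8·π_2 + 1/8·π_3 + 1/8·π_4 + 1/8·π_5
  π_3 = 1/8·π_0 + 1/8·π_1 + 1/8·π_2 + 3/8·π_3 + 1/4·π_4 + 1/8·π_5
  π_4 = 1/4·π_0 + 1/8·π_1 + 1/8·π_2 + 1/8·π_3 + 1/4·π_4 + 1/8·π_5
  normalize: π_0 + π_1 + π_2 + π_3 + π_4 + π_5 = 1
Solving the linear system gives exactly π = [293/1568, 41/224, 1/8, 4279/21952, 1861/10976, 9/64].

π = [0.1869, 0.1830, 0.1250, 0.1949, 0.1696, 0.1406]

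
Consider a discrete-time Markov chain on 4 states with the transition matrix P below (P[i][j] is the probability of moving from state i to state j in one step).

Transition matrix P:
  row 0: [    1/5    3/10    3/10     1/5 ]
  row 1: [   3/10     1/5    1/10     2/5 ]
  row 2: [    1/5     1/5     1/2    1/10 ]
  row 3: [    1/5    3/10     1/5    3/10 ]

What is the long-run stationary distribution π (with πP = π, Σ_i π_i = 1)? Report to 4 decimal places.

π = [0.2247, 0.2470, 0.2825, 0.2457]

Balance equations π_j = Σ_i π_i·P[i][j]:
  π_0 = 1/5·π_0 + 3/10·π_1 + 1/5·π_2 + 1/5·π_3
  π_1 = 3/10·π_0 + 1/5·π_1 + 1/5·π_2 + 3/10·π_3
  π_2 = 3/10·π_0 + 1/10·π_1 + 1/2·π_2 + 1/5·π_3
  normalize: π_0 + π_1 + π_2 + π_3 = 1
Solving the linear system gives exactly π = [171/761, 188/761, 215/761, 187/761].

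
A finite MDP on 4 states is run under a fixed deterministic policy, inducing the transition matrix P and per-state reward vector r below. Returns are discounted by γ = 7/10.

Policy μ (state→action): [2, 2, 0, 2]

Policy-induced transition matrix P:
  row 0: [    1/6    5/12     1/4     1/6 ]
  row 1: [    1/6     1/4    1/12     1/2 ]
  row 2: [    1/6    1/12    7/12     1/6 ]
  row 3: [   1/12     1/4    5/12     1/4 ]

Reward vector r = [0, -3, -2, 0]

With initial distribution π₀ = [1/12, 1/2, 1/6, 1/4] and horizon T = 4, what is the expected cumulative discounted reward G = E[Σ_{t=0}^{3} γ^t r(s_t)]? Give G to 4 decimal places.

G = -3.8655

t=0: π = [0.0833, 0.5000, 0.1667, 0.2500], E[r] = -1.8333, γ^t·E[r] = -1.833333, running G = -1.833333
t=1: π = [0.1458, 0.2361, 0.2639, 0.3542], E[r] = -1.2361, γ^t·E[r] = -0.865278, running G = -2.698611
t=2: π = [0.1372, 0.2303, 0.3576, 0.2749], E[r] = -1.4063, γ^t·E[r] = -0.689063, running G = -3.387674
t=3: π = [0.1438, 0.2133, 0.3766, 0.2663], E[r] = -1.3930, γ^t·E[r] = -0.477811, running G = -3.865485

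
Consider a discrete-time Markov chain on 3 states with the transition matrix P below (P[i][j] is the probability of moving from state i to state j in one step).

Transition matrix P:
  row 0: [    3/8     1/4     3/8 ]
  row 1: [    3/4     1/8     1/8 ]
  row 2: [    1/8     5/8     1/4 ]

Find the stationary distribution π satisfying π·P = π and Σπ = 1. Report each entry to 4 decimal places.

π = [0.4253, 0.3103, 0.2644]

Balance equations π_j = Σ_i π_i·P[i][j]:
  π_0 = 3/8·π_0 + 3/4·π_1 + 1/8·π_2
  π_1 = 1/4·π_0 + 1/8·π_1 + 5/8·π_2
  normalize: π_0 + π_1 + π_2 = 1
Solving the linear system gives exactly π = [37/87, 9/29, 23/87].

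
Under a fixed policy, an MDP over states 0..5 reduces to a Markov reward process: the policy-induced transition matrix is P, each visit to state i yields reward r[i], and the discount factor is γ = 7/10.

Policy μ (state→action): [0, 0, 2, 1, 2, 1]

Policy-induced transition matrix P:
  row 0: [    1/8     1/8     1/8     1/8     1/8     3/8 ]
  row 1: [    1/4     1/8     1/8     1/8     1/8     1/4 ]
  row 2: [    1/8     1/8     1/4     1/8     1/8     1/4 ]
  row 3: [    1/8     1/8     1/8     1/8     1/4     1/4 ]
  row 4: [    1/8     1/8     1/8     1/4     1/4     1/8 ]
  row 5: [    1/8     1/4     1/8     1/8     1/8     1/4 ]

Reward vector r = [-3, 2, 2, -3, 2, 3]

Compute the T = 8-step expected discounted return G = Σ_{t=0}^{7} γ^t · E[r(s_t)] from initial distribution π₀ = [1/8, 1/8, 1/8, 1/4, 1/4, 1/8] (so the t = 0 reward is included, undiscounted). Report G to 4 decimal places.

t=0: π = [0.1250, 0.1250, 0.1250, 0.2500, 0.2500, 0.1250], E[r] = 0.2500, γ^t·E[r] = 0.250000, running G = 0.250000
t=1: π = [0.1406, 0.1406, 0.1406, 0.1563, 0.1875, 0.2344], E[r] = 0.7500, γ^t·E[r] = 0.525000, running G = 0.775000
t=2: π = [0.1426, 0.1543, 0.1426, 0.1484, 0.1680, 0.2441], E[r] = 0.7891, γ^t·E[r] = 0.386641, running G = 1.161641
t=3: π = [0.1443, 0.1555, 0.1428, 0.1460, 0.1646, 0.2468], E[r] = 0.7954, γ^t·E[r] = 0.272826, running G = 1.434466
t=4: π = [0.1444, 0.1559, 0.1429, 0.1456, 0.1638, 0.2475], E[r] = 0.7974, γ^t·E[r] = 0.191462, running G = 1.625928
t=5: π = [0.1445, 0.1559, 0.1429, 0.1455, 0.1637, 0.2476], E[r] = 0.7978, γ^t·E[r] = 0.134083, running G = 1.760011
t=6: π = [0.1445, 0.1559, 0.1429, 0.1455, 0.1636, 0.2476], E[r] = 0.7978, γ^t·E[r] = 0.093866, running G = 1.853877
t=7: π = [0.1445, 0.1560, 0.1429, 0.1455, 0.1636, 0.2476], E[r] = 0.7979, γ^t·E[r] = 0.065707, running G = 1.919584

G = 1.9196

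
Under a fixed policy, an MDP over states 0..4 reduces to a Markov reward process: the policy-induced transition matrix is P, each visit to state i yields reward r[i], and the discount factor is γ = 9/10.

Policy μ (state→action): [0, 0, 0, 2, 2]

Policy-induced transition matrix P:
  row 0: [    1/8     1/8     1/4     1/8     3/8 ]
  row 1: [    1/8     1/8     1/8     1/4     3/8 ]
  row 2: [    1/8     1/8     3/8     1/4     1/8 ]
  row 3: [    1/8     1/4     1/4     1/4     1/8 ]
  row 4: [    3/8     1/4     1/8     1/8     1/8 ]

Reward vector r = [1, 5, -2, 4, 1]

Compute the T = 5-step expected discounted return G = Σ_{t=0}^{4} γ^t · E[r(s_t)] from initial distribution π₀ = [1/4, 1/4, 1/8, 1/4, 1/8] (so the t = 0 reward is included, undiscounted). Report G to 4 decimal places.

t=0: π = [0.2500, 0.2500, 0.1250, 0.2500, 0.1250], E[r] = 2.3750, γ^t·E[r] = 2.375000, running G = 2.375000
t=1: π = [0.1563, 0.1719, 0.2188, 0.2031, 0.2500], E[r] = 1.6406, γ^t·E[r] = 1.476563, running G = 3.851563
t=2: π = [0.1875, 0.1816, 0.2246, 0.1992, 0.2070], E[r] = 1.6504, γ^t·E[r] = 1.336816, running G = 5.188379
t=3: π = [0.1768, 0.1758, 0.2295, 0.2007, 0.2173], E[r] = 1.6167, γ^t·E[r] = 1.178574, running G = 6.366953
t=4: π = [0.1793, 0.1772, 0.2296, 0.2007, 0.2131], E[r] = 1.6226, γ^t·E[r] = 1.064561, running G = 7.431513

G = 7.4315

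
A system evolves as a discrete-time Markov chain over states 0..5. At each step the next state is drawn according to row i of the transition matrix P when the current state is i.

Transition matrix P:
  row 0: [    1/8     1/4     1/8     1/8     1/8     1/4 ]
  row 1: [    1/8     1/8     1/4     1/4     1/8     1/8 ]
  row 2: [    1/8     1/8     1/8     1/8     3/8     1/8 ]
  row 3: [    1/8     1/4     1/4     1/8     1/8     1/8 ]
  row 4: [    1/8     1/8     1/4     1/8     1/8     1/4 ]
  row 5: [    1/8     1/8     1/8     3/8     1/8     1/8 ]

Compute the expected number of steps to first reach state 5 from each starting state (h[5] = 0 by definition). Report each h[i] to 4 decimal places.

h = [5.3973, 6.1440, 5.9733, 6.1440, 5.3760, 0.0000]

First-step conditioning: h[5] = 0; for i ≠ 5, h[i] = 1 + Σ_k P[i][k]·h[k].
  h[0] = 1 + 1/8·h[0] + 1/4·h[1] + 1/8·h[2] + 1/8·h[3] + 1/8·h[4]
  h[1] = 1 + 1/8·h[0] + 1/8·h[1] + 1/4·h[2] + 1/4·h[3] + 1/8·h[4]
  h[2] = 1 + 1/8·h[0] + 1/8·h[1] + 1/8·h[2] + 1/8·h[3] + 3/8·h[4]
  h[3] = 1 + 1/8·h[0] + 1/4·h[1] + 1/4·h[2] + 1/8·h[3] + 1/8·h[4]
  h[4] = 1 + 1/8·h[0] + 1/8·h[1] + 1/4·h[2] + 1/8·h[3] + 1/8·h[4]
Solving the 5×5 linear system over states ≠ 5 gives exactly h = [2024/375, 768/125, 448/75, 768/125, 672/125, 0] (h[5] = 0 is the target).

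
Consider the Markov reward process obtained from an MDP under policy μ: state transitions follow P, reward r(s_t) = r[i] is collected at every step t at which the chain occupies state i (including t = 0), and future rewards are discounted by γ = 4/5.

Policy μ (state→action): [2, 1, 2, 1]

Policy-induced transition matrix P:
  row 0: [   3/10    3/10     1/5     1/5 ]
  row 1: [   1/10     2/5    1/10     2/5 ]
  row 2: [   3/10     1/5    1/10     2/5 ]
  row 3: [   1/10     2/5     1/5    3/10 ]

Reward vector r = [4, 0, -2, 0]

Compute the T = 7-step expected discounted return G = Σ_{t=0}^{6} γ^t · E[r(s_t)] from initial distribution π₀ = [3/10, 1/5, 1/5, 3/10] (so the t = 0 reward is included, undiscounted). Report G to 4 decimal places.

G = 1.9656

t=0: π = [0.3000, 0.2000, 0.2000, 0.3000], E[r] = 0.8000, γ^t·E[r] = 0.800000, running G = 0.800000
t=1: π = [0.2000, 0.3300, 0.1600, 0.3100], E[r] = 0.4800, γ^t·E[r] = 0.384000, running G = 1.184000
t=2: π = [0.1720, 0.3480, 0.1510, 0.3290], E[r] = 0.3860, γ^t·E[r] = 0.247040, running G = 1.431040
t=3: π = [0.1646, 0.3526, 0.1501, 0.3327], E[r] = 0.3582, γ^t·E[r] = 0.183398, running G = 1.614438
t=4: π = [0.1629, 0.3535, 0.1497, 0.3338], E[r] = 0.3523, γ^t·E[r] = 0.144302, running G = 1.758740
t=5: π = [0.1625, 0.3538, 0.1497, 0.3340], E[r] = 0.3508, γ^t·E[r] = 0.114946, running G = 1.873686
t=6: π = [0.1624, 0.3538, 0.1497, 0.3341], E[r] = 0.3505, γ^t·E[r] = 0.091869, running G = 1.965556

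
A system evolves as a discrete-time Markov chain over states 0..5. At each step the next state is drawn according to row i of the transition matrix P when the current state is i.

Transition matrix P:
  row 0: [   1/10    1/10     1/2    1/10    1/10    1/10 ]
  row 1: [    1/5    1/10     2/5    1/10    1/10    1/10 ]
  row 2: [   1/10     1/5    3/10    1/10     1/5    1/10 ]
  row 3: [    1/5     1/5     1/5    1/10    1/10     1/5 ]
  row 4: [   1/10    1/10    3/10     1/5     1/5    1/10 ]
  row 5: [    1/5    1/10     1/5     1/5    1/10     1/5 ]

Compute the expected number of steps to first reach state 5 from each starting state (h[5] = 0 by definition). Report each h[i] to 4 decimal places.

First-step conditioning: h[5] = 0; for i ≠ 5, h[i] = 1 + Σ_k P[i][k]·h[k].
  h[0] = 1 + 1/10·h[0] + 1/10·h[1] + 1/2·h[2] + 1/10·h[3] + 1/10·h[4]
  h[1] = 1 + 1/5·h[0] + 1/10·h[1] + 2/5·h[2] + 1/10·h[3] + 1/10·h[4]
  h[2] = 1 + 1/10·h[0] + 1/5·h[1] + 3/10·h[2] + 1/10·h[3] + 1/5·h[4]
  h[3] = 1 + 1/5·h[0] + 1/5·h[1] + 1/5·h[2] + 1/10·h[3] + 1/10·h[4]
  h[4] = 1 + 1/10·h[0] + 1/10·h[1] + 3/10·h[2] + 1/5·h[3] + 1/5·h[4]
Solving the 5×5 linear system over states ≠ 5 gives exactly h = [11121/1240, 5561/620, 11111/1240, 2503/310, 275/31, 0] (h[5] = 0 is the target).

h = [8.9685, 8.9694, 8.9605, 8.0742, 8.8710, 0.0000]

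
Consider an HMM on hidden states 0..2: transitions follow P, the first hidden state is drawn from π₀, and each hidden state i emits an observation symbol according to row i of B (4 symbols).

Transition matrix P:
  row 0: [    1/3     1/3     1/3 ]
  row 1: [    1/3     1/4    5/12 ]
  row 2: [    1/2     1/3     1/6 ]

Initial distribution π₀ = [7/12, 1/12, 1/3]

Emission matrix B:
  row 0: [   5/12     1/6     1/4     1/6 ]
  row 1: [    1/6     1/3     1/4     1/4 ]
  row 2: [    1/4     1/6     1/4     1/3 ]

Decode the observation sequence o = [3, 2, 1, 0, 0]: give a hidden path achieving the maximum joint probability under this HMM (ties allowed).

path = [2, 0, 1, 2, 0]

t=0: δ = [9.722e-02, 2.083e-02, 1.111e-01]  (obs o_0=3)
t=1: δ = [1.389e-02, 9.259e-03, 8.102e-03]  ψ = [2, 2, 0]  (obs o_1=2)
t=2: δ = [7.716e-04, 1.543e-03, 7.716e-04]  ψ = [0, 0, 0]  (obs o_2=1)
t=3: δ = [2.143e-04, 6.430e-05, 1.608e-04]  ψ = [1, 1, 1]  (obs o_3=0)
t=4: δ = [3.349e-05, 1.191e-05, 1.786e-05]  ψ = [2, 0, 0]  (obs o_4=0)
backtrack: best end state = 0; path = [2, 0, 1, 2, 0]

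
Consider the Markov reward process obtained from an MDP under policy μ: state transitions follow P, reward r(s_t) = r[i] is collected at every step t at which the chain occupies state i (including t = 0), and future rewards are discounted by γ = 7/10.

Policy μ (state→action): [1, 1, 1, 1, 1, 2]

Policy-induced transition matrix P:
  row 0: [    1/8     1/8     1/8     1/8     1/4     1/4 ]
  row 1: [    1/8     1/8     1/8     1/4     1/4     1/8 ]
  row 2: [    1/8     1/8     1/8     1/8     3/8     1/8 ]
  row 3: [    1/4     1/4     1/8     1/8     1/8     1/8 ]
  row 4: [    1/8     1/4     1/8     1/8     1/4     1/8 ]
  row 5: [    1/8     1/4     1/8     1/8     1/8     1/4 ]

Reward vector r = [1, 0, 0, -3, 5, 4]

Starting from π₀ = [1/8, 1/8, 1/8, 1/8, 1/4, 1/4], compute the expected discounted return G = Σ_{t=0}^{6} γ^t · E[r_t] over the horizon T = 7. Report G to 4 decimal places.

G = 5.0635

t=0: π = [0.1250, 0.1250, 0.1250, 0.1250, 0.2500, 0.2500], E[r] = 2.0000, γ^t·E[r] = 2.000000, running G = 2.000000
t=1: π = [0.1406, 0.2031, 0.1250, 0.1406, 0.2188, 0.1719], E[r] = 1.5000, γ^t·E[r] = 1.050000, running G = 3.050000
t=2: π = [0.1426, 0.1914, 0.1250, 0.1504, 0.2266, 0.1641], E[r] = 1.4805, γ^t·E[r] = 0.725430, running G = 3.775430
t=3: π = [0.1438, 0.1926, 0.1250, 0.1489, 0.2263, 0.1633], E[r] = 1.4819, γ^t·E[r] = 0.508303, running G = 4.283733
t=4: π = [0.1436, 0.1923, 0.1250, 0.1491, 0.2266, 0.1634], E[r] = 1.4829, γ^t·E[r] = 0.356047, running G = 4.639780
t=5: π = [0.1436, 0.1924, 0.1250, 0.1490, 0.2266, 0.1634], E[r] = 1.4828, γ^t·E[r] = 0.249222, running G = 4.889002
t=6: π = [0.1436, 0.1924, 0.1250, 0.1490, 0.2266, 0.1634], E[r] = 1.4829, γ^t·E[r] = 0.174457, running G = 5.063459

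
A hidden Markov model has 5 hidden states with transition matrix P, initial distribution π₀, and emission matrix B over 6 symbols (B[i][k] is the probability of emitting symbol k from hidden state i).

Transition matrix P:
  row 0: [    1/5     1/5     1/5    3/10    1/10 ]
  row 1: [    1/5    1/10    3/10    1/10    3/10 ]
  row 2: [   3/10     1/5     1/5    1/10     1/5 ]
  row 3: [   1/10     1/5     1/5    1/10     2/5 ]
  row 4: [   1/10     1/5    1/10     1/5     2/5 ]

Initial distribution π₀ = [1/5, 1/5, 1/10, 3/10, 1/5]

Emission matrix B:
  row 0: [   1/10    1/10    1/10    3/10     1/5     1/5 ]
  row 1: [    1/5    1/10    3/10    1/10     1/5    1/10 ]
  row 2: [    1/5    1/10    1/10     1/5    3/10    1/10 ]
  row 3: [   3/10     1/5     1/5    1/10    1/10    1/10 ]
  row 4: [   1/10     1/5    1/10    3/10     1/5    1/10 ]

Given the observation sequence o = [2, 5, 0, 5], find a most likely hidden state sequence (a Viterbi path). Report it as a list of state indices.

t=0: δ = [2.000e-02, 6.000e-02, 1.000e-02, 6.000e-02, 2.000e-02]  (obs o_0=2)
t=1: δ = [2.400e-03, 1.200e-03, 1.800e-03, 6.000e-04, 2.400e-03]  ψ = [1, 3, 1, 0, 3]  (obs o_1=5)
t=2: δ = [5.400e-05, 9.600e-05, 9.600e-05, 2.160e-04, 9.600e-05]  ψ = [2, 0, 0, 0, 4]  (obs o_2=0)
t=3: δ = [5.760e-06, 4.320e-06, 4.320e-06, 2.160e-06, 8.640e-06]  ψ = [2, 3, 3, 3, 3]  (obs o_3=5)
backtrack: best end state = 4; path = [1, 0, 3, 4]

path = [1, 0, 3, 4]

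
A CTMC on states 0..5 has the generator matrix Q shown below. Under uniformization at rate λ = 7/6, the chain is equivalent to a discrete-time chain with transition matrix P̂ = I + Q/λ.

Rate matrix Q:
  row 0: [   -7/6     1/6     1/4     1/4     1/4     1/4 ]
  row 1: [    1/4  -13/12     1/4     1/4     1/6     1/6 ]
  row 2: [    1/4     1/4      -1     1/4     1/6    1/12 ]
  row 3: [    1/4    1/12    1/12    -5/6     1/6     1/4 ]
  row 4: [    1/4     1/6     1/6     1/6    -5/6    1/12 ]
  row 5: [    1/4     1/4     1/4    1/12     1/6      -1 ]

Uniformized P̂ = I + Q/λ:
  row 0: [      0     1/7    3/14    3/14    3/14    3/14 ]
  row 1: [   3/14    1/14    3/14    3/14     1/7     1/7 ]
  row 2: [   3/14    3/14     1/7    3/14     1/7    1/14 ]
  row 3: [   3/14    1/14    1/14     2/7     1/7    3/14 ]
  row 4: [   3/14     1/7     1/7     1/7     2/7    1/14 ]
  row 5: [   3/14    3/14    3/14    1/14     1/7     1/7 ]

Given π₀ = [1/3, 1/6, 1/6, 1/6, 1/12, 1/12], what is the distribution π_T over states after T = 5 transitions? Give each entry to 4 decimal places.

t=0: π = [0.3333, 0.1667, 0.1667, 0.1667, 0.0833, 0.0833]
t=1: π = [0.1429, 0.1369, 0.1726, 0.2083, 0.1786, 0.1607]
t=2: π = [0.1837, 0.1420, 0.1594, 0.1935, 0.1786, 0.1429]
t=3: π = [0.1749, 0.1405, 0.1625, 0.1949, 0.1815, 0.1457]
t=4: π = [0.1768, 0.1409, 0.1619, 0.1944, 0.1813, 0.1447]
t=5: π = [0.1764, 0.1408, 0.1620, 0.1946, 0.1814, 0.1449]

π = [0.1764, 0.1408, 0.1620, 0.1946, 0.1814, 0.1449]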